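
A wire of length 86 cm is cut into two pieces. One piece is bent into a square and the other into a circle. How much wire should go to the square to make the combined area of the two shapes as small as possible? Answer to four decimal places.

Let x be the length used for the square. Square side x/4; circle radius (86−x)/(2π).
A(x) = (x/4)² + π·((86−x)/(2π))² = x²/16 + (86−x)²/(4π) for 0 ≤ x ≤ 86. A'(x) = x/8 − (86−x)/(2π) = 0 gives x = 4·86/(π+4) ≈ 48.1685.
A'' = 1/8 + 1/(2π) > 0, so this gives the minimum combined area; x ≈ 48.1685 cm to the square.

48.1685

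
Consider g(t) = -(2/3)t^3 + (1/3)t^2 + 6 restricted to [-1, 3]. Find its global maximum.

7

Differentiating, g'(t) = -2t^2 + (2/3)t; which vanishes at t = 0 and t = 1/3.
Evaluating at the critical points and endpoints: g(-1) = 7; g(0) = 6; g(1/3) = 487/81; g(3) = -9.
So the maximum is g(-1) = 7.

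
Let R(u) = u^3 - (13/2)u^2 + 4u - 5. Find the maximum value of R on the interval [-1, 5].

R'(u) = 3u^2 - 13u + 4, which vanishes at u = 1/3 and u = 4.
Evaluating at the critical points and endpoints: R(-1) = -33/2; R(1/3) = -235/54; R(4) = -29; R(5) = -45/2.
Hence the absolute maximum is -235/54 at u = 1/3.

-235/54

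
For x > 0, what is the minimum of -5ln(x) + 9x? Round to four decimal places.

7.9389

P'(x) = -5/x + 9 = 0 gives x = 5/9.
P''(x) = 5/x², which is positive for x > 0, so this is a local minimum.
P(5/9) = -5·ln(5/9) + 5 ≈ 7.9389.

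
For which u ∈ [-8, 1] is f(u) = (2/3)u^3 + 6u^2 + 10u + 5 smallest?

-8

Differentiating, f'(u) = 2u^2 + 12u + 10; which vanishes at u = -5 and u = -1.
Compare values at every candidate in [-8, 1]: f(-8) = -97/3,  f(-5) = 65/3,  f(-1) = 1/3,  f(1) = 65/3.
Hence the absolute minimum is -97/3 at u = -8.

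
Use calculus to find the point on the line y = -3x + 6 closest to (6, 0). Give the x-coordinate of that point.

Minimize D(x)^2 = (x - 6)^2 + (-3x + 6)^2.
d/dx[D^2] = 2(x - 6) + 2·(-3)·(-3x + 6) = 0 ⇒ x = 12/5.
Then y = -6/5 and the distance is √(72/5) ≈ 3.7947.

12/5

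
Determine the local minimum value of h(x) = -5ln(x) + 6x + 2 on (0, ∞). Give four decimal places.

7.9116

h'(x) = -5/x + 6 = 0 gives x = 5/6.
h''(x) = 5/x², which is positive for x > 0, so this is a local minimum.
h(5/6) = -5·ln(5/6) + 5 + 2 ≈ 7.9116.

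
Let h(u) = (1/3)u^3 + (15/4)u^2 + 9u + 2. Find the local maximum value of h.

Critical points: h'(u) = u^2 + (15/2)u + 9 vanishes at u = -6, -3/2.
h''(u) = 2u + 15/2. h''(-6) = -9/2 < 0 ⇒ local maximum; h''(-3/2) = 9/2 > 0 ⇒ local minimum.
Thus h has its local maximum at u = -6, with value 11.

11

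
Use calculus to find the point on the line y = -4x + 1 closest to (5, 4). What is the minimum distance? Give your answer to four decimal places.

Minimize D(x)^2 = (x - 5)^2 + (-4x - 3)^2.
d/dx[D^2] = 2(x - 5) + 2·(-4)·(-4x - 3) = 0 ⇒ x = -7/17.
Then y = 45/17 and the distance is √(529/17) ≈ 5.5783.

5.5783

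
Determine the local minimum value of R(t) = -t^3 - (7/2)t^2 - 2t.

-2

Critical points: R'(t) = -3t^2 - 7t - 2 vanishes at t = -2, -1/3.
R''(t) = -6t - 7. R''(-2) = 5 > 0 ⇒ local minimum; R''(-1/3) = -5 < 0 ⇒ local maximum.
Thus R has its local minimum at t = -2, with value -2.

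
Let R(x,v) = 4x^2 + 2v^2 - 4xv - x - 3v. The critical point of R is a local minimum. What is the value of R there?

∂R/∂x = 8x - 4v - 1 = 0 and ∂R/∂v = -4x + 4v - 3 = 0, so (x, v) = (1, 7/4).
The Hessian has R_{xx} = 8, R_{vv} = 4, R_{xv} = -4, giving D = 16 > 0 with R_{xx} > 0, so the point is a local minimum.
R(1, 7/4) = -25/8.

-25/8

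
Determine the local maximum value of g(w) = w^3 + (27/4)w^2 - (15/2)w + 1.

329/4

Critical points: g'(w) = 3w^2 + (27/2)w - 15/2 vanishes at w = -5, 1/2.
Since g''(w) = 6w + 27/2, we get g''(-5) = -33/2 < 0 ⇒ local maximum; g''(1/2) = 33/2 > 0 ⇒ local minimum.
So the local maximum value is g(-5) = 329/4.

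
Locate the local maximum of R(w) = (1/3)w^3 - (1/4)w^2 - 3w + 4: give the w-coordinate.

R'(w) = w^2 - (1/2)w - 3. Setting R'(w) = 0 gives w ∈ {-3/2, 2}.
R''(w) = 2w - 1/2. R''(-3/2) = -7/2 < 0 ⇒ local maximum; R''(2) = 7/2 > 0 ⇒ local minimum.
The local maximum is R(-3/2) = 109/16.

-3/2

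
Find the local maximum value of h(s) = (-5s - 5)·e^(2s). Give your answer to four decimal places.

By the product rule, h'(s) = (-10s - 15)·e^(2s). Since e^(2s) > 0, the only critical point is s = -3/2.
h''(-3/2) has the same sign as -10 < 0, so this is a local maximum.
h(-3/2) = (5/2)·e^(-3) ≈ 0.1245.

0.1245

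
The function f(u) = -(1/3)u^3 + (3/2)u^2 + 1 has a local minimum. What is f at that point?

1

Critical points: f'(u) = -u^2 + 3u vanishes at u = 0, 3.
Second-derivative test with f''(u) = -2u + 3: f''(0) = 3 > 0 ⇒ local minimum; f''(3) = -3 < 0 ⇒ local maximum.
Thus f has its local minimum at u = 0, with value 1.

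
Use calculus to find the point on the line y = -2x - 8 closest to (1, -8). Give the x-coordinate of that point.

Minimize D(x)^2 = (x - 1)^2 + (-2x)^2.
d/dx[D^2] = 2(x - 1) + 2·(-2)·(-2x) = 0 ⇒ x = 1/5.
Then y = -42/5 and the distance is √(4/5) ≈ 0.8944.

1/5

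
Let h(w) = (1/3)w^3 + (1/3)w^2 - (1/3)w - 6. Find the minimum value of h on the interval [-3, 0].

-11

Differentiating, h'(w) = w^2 + (2/3)w - 1/3; whose only zero in [-3, 0] is w = -1.
Evaluating at the critical points and endpoints: h(-3) = -11,  h(-1) = -17/3,  h(0) = -6.
The minimum over the interval is -11, attained at w = -3.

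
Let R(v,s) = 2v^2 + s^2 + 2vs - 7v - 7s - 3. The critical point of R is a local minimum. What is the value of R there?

∂R/∂v = 4v + 2s - 7 = 0 and ∂R/∂s = 2v + 2s - 7 = 0, so (v, s) = (0, 7/2).
The Hessian has R_{vv} = 4, R_{ss} = 2, R_{vs} = 2, giving D = 4 > 0 with R_{vv} > 0, so the point is a local minimum.
R(0, 7/2) = -61/4.

-61/4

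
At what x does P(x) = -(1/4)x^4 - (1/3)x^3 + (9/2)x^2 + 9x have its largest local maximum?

3

P'(x) = -x^3 - x^2 + 9x + 9 = 0 at x = -3, -1, 3.
Since P''(x) = -3x^2 - 2x + 9, we get P''(-3) = -12 < 0 ⇒ local maximum; P''(-1) = 8 > 0 ⇒ local minimum; P''(3) = -24 < 0 ⇒ local maximum.
So the largest local maximum value is P(3) = 153/4.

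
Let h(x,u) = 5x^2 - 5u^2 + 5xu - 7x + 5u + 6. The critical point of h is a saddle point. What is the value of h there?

∂h/∂x = 10x + 5u - 7 = 0 and ∂h/∂u = 5x - 10u + 5 = 0, so (x, u) = (9/25, 17/25).
The Hessian has h_{xx} = 10, h_{uu} = -10, h_{xu} = 5, giving D = -125 < 0, so the point is a saddle point.
h(9/25, 17/25) = 161/25.

161/25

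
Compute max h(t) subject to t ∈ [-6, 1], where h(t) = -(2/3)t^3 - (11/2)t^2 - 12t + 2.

20

The derivative is -2t^2 - 11t - 12, which vanishes at t = -4 and t = -3/2.
Candidates: h(-6) = 20,  h(-4) = 14/3,  h(-3/2) = 79/8,  h(1) = -97/6.
So the maximum is h(-6) = 20.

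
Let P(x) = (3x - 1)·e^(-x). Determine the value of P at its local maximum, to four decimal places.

0.7908

P'(x) = 3·e^(-x) + (3x - 1)·(-1)·e^(-x) = (-3x + 4)·e^(-x). Since e^(-x) > 0, the only critical point is x = 4/3.
P''(4/3) has the same sign as -3 < 0, so this is a local maximum.
P(4/3) = (3)·e^(-4/3) ≈ 0.7908.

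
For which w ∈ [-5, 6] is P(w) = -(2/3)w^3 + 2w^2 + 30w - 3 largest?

The derivative is -2w^2 + 4w + 30, which vanishes at w = -3 and w = 5.
Compare values at every candidate in [-5, 6]: P(-5) = -59/3; P(-3) = -57; P(5) = 341/3; P(6) = 105.
So the maximum is P(5) = 341/3.

5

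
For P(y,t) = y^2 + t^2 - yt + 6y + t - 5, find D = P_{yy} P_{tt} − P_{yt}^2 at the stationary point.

∂P/∂y = 2y - t + 6 = 0 and ∂P/∂t = -y + 2t + 1 = 0, so (y, t) = (-13/3, -8/3).
The Hessian has P_{yy} = 2, P_{tt} = 2, P_{yt} = -1, giving D = 3 > 0 with P_{yy} > 0, so the point is a local minimum.
D = (2)·(2) − (-1)^2 = 3.

3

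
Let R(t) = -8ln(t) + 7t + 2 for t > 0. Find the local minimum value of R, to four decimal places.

R'(t) = -8/t + 7 = 0 gives t = 8/7.
R''(t) = 8/t², which is positive for t > 0, so this is a local minimum.
R(8/7) = -8·ln(8/7) + 8 + 2 ≈ 8.9317.

8.9317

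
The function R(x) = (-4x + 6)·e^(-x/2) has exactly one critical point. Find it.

R'(x) = (-4)·e^(-x/2) + (-4x + 6)·(-1/2)·e^(-x/2) = (2x - 7)·e^(-x/2). Since e^(-x/2) > 0, the only critical point is x = 7/2.
R''(7/2) has the same sign as 2 > 0, so this is a local minimum.
R(7/2) = (-8)·e^(-7/4) ≈ -1.3902.

7/2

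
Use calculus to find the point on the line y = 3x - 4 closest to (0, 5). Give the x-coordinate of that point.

27/10

Minimize D(x)^2 = (x + 0)^2 + (3x - 9)^2.
d/dx[D^2] = 2(x + 0) + 2·3·(3x - 9) = 0 ⇒ x = 27/10.
Then y = 41/10 and the distance is √(81/10) ≈ 2.8460.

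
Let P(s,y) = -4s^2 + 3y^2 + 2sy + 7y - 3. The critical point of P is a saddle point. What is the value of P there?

-88/13

∂P/∂s = -8s + 2y = 0 and ∂P/∂y = 2s + 6y + 7 = 0, so (s, y) = (-7/26, -14/13).
The Hessian has P_{ss} = -8, P_{yy} = 6, P_{sy} = 2, giving D = -52 < 0, so the point is a saddle point.
P(-7/26, -14/13) = -88/13.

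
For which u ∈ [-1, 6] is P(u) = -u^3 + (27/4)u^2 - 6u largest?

4

P'(u) = -3u^2 + (27/2)u - 6, which vanishes at u = 1/2 and u = 4.
Candidates: P(-1) = 55/4; P(1/2) = -23/16; P(4) = 20; P(6) = -9.
The maximum over the interval is 20, attained at u = 4.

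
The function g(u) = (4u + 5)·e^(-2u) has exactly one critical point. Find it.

-3/4

g'(u) = 4·e^(-2u) + (4u + 5)·(-2)·e^(-2u) = (-8u - 6)·e^(-2u). Since e^(-2u) > 0, the only critical point is u = -3/4.
g''(-3/4) has the same sign as -8 < 0, so this is a local maximum.
g(-3/4) = (2)·e^(3/2) ≈ 8.9634.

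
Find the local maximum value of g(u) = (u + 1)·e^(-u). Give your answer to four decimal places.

1.0000

g'(u) = 1·e^(-u) + (u + 1)·(-1)·e^(-u) = (-u)·e^(-u). Since e^(-u) > 0, the only critical point is u = 0.
g''(0) has the same sign as -1 < 0, so this is a local maximum.
g(0) = (1)·e^(0) ≈ 1.0000.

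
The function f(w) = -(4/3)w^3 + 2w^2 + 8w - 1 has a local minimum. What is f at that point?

-17/3

f'(w) = -4w^2 + 4w + 8. Setting f'(w) = 0 gives w ∈ {-1, 2}.
Since f''(w) = -8w + 4, we get f''(-1) = 12 > 0 ⇒ local minimum; f''(2) = -12 < 0 ⇒ local maximum.
The local minimum is f(-1) = -17/3.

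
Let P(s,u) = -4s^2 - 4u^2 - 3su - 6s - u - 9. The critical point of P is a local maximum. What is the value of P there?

-73/11

∂P/∂s = -8s - 3u - 6 = 0 and ∂P/∂u = -3s - 8u - 1 = 0, so (s, u) = (-9/11, 2/11).
The Hessian has P_{ss} = -8, P_{uu} = -8, P_{su} = -3, giving D = 55 > 0 with P_{ss} < 0, so the point is a local maximum.
P(-9/11, 2/11) = -73/11.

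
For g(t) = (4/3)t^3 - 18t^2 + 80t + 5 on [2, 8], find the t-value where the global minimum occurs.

Differentiating, g'(t) = 4t^2 - 36t + 80; which vanishes at t = 4 and t = 5.
Compare values at every candidate in [2, 8]: g(2) = 311/3,  g(4) = 367/3,  g(5) = 365/3,  g(8) = 527/3.
Hence the absolute minimum is 311/3 at t = 2.

2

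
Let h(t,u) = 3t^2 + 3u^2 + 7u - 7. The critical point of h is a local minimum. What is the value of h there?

∂h/∂t = 6t = 0 and ∂h/∂u = 6u + 7 = 0, so (t, u) = (0, -7/6).
The Hessian has h_{tt} = 6, h_{uu} = 6, h_{tu} = 0, giving D = 36 > 0 with h_{tt} > 0, so the point is a local minimum.
h(0, -7/6) = -133/12.

-133/12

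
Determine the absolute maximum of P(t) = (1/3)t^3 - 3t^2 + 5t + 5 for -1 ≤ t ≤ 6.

P'(t) = t^2 - 6t + 5, which vanishes at t = 1 and t = 5.
Compare values at every candidate in [-1, 6]: P(-1) = -10/3,  P(1) = 22/3,  P(5) = -10/3,  P(6) = -1.
The maximum over the interval is 22/3, attained at t = 1.

22/3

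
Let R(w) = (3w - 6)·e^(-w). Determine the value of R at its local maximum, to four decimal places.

By the product rule, R'(w) = (-3w + 9)·e^(-w). Since e^(-w) > 0, the only critical point is w = 3.
R''(3) has the same sign as -3 < 0, so this is a local maximum.
R(3) = (3)·e^(-3) ≈ 0.1494.

0.1494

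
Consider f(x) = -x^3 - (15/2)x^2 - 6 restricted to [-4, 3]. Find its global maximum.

f'(x) = -3x^2 - 15x, whose only zero in [-4, 3] is x = 0.
Evaluating at the critical points and endpoints: f(-4) = -62, f(0) = -6, f(3) = -201/2.
So the maximum is f(0) = -6.

-6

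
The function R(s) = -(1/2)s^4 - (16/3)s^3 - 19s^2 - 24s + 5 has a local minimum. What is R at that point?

Critical points: R'(s) = -2s^3 - 16s^2 - 38s - 24 vanishes at s = -4, -3, -1.
Second-derivative test with R''(s) = -6s^2 - 32s - 38: R''(-4) = -6 < 0 ⇒ local maximum; R''(-3) = 4 > 0 ⇒ local minimum; R''(-1) = -12 < 0 ⇒ local maximum.
The local minimum is R(-3) = 19/2.

19/2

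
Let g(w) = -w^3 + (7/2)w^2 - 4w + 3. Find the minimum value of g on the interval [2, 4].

g'(w) = -3w^2 + 7w - 4, which has no zeros in [2, 4].
Candidates: g(2) = 1, g(4) = -21.
The minimum over the interval is -21, attained at w = 4.

-21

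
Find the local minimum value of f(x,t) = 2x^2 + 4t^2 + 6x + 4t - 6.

-23/2

∂f/∂x = 4x + 6 = 0 and ∂f/∂t = 8t + 4 = 0, so (x, t) = (-3/2, -1/2).
The Hessian has f_{xx} = 4, f_{tt} = 8, f_{xt} = 0, giving D = 32 > 0 with f_{xx} > 0, so the point is a local minimum.
f(-3/2, -1/2) = -23/2.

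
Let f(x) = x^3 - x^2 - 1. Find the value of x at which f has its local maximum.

Critical points: f'(x) = 3x^2 - 2x vanishes at x = 0, 2/3.
Since f''(x) = 6x - 2, we get f''(0) = -2 < 0 ⇒ local maximum; f''(2/3) = 2 > 0 ⇒ local minimum.
Thus f has its local maximum at x = 0, with value -1.

0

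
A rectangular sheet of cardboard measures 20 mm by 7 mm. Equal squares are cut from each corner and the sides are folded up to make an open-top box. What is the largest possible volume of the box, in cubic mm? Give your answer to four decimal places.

102.1750

With cut size x, the volume is V(x) = x(20 − 2x)(7 − 2x) for 0 < x < 3.5.
V'(x) = 12x^2 − 108x + 140. Setting V'(x) = 0 gives x ≈ 1.5703 (the root in (0, 3.5)).
V''(x) = 24x − 108 is negative there, so this is the maximum; V ≈ 102.1750.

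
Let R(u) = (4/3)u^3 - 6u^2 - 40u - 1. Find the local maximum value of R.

133/3

Critical points: R'(u) = 4u^2 - 12u - 40 vanishes at u = -2, 5.
R''(u) = 8u - 12. R''(-2) = -28 < 0 ⇒ local maximum; R''(5) = 28 > 0 ⇒ local minimum.
The local maximum is R(-2) = 133/3.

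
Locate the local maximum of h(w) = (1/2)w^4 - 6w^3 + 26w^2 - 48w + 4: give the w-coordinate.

h'(w) = 2w^3 - 18w^2 + 52w - 48 = 0 at w = 2, 3, 4.
Since h''(w) = 6w^2 - 36w + 52, we get h''(2) = 4 > 0 ⇒ local minimum; h''(3) = -2 < 0 ⇒ local maximum; h''(4) = 4 > 0 ⇒ local minimum.
So the local maximum value is h(3) = -55/2.

3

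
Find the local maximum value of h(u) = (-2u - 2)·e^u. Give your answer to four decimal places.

0.2707

By the product rule, h'(u) = (-2u - 4)·e^u. Since e^u > 0, the only critical point is u = -2.
h''(-2) has the same sign as -2 < 0, so this is a local maximum.
h(-2) = (2)·e^(-2) ≈ 0.2707.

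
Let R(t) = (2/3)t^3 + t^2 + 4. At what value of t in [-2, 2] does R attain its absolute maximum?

Differentiating, R'(t) = 2t^2 + 2t; which vanishes at t = -1 and t = 0.
Candidates: R(-2) = 8/3, R(-1) = 13/3, R(0) = 4, R(2) = 40/3.
Hence the absolute maximum is 40/3 at t = 2.

2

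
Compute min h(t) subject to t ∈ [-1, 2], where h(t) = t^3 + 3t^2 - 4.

-4

The derivative is 3t^2 + 6t, whose only zero in [-1, 2] is t = 0.
Evaluating at the critical points and endpoints: h(-1) = -2; h(0) = -4; h(2) = 16.
So the minimum is h(0) = -4.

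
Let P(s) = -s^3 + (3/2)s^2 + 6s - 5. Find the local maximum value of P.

P'(s) = -3s^2 + 3s + 6 = 0 at s = -1, 2.
Second-derivative test with P''(s) = -6s + 3: P''(-1) = 9 > 0 ⇒ local minimum; P''(2) = -9 < 0 ⇒ local maximum.
Thus P has its local maximum at s = 2, with value 5.

5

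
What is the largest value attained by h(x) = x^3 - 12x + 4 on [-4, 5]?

h'(x) = 3x^2 - 12, which vanishes at x = -2 and x = 2.
Compare values at every candidate in [-4, 5]: h(-4) = -12,  h(-2) = 20,  h(2) = -12,  h(5) = 69.
Hence the absolute maximum is 69 at x = 5.

69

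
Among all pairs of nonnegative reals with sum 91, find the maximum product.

8281/4

With x + y = 91, the product is P(x) = x(91 − x).
P'(x) = 91 − 2x = 0 gives x = 91/2; P'' = −2 < 0, so this is the maximum.
P = 91/2·91/2 = 8281/4.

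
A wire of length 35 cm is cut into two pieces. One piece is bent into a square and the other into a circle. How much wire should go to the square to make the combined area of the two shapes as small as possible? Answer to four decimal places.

Let x be the length used for the square. Square side x/4; circle radius (35−x)/(2π).
A(x) = (x/4)² + π·((35−x)/(2π))² = x²/16 + (35−x)²/(4π) for 0 ≤ x ≤ 35. A'(x) = x/8 − (35−x)/(2π) = 0 gives x = 4·35/(π+4) ≈ 19.6035.
A'' = 1/8 + 1/(2π) > 0, so this gives the minimum combined area; x ≈ 19.6035 cm to the square.

19.6035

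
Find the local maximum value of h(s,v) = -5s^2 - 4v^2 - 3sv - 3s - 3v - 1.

∂h/∂s = -10s - 3v - 3 = 0 and ∂h/∂v = -3s - 8v - 3 = 0, so (s, v) = (-15/71, -21/71).
The Hessian has h_{ss} = -10, h_{vv} = -8, h_{sv} = -3, giving D = 71 > 0 with h_{ss} < 0, so the point is a local maximum.
h(-15/71, -21/71) = -17/71.

-17/71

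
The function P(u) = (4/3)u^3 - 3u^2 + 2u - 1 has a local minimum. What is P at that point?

-2/3

P'(u) = 4u^2 - 6u + 2. Setting P'(u) = 0 gives u ∈ {1/2, 1}.
Since P''(u) = 8u - 6, we get P''(1/2) = -2 < 0 ⇒ local maximum; P''(1) = 2 > 0 ⇒ local minimum.
So the local minimum value is P(1) = -2/3.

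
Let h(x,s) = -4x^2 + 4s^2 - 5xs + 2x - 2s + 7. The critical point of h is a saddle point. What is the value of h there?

603/89

∂h/∂x = -8x - 5s + 2 = 0 and ∂h/∂s = -5x + 8s - 2 = 0, so (x, s) = (6/89, 26/89).
The Hessian has h_{xx} = -8, h_{ss} = 8, h_{xs} = -5, giving D = -89 < 0, so the point is a saddle point.
h(6/89, 26/89) = 603/89.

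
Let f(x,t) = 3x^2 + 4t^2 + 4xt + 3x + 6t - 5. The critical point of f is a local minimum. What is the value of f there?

-29/4

∂f/∂x = 6x + 4t + 3 = 0 and ∂f/∂t = 4x + 8t + 6 = 0, so (x, t) = (0, -3/4).
The Hessian has f_{xx} = 6, f_{tt} = 8, f_{xt} = 4, giving D = 32 > 0 with f_{xx} > 0, so the point is a local minimum.
f(0, -3/4) = -29/4.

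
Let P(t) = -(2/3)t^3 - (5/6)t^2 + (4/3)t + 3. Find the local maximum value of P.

27/8

P'(t) = -2t^2 - (5/3)t + 4/3. Setting P'(t) = 0 gives t ∈ {-4/3, 1/2}.
Second-derivative test with P''(t) = -4t - 5/3: P''(-4/3) = 11/3 > 0 ⇒ local minimum; P''(1/2) = -11/3 < 0 ⇒ local maximum.
Thus P has its local maximum at t = 1/2, with value 27/8.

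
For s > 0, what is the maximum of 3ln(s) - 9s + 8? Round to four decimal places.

R'(s) = 3/s − 9 = 0 gives s = 1/3.
R''(s) = -3/s², which is negative for s > 0, so this is a local maximum.
R(1/3) = 3·ln(1/3) - 3 + 8 ≈ 1.7042.

1.7042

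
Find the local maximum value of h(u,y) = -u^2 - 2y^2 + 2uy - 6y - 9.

∂h/∂u = -2u + 2y = 0 and ∂h/∂y = 2u - 4y - 6 = 0, so (u, y) = (-3, -3).
The Hessian has h_{uu} = -2, h_{yy} = -4, h_{uy} = 2, giving D = 4 > 0 with h_{uu} < 0, so the point is a local maximum.
h(-3, -3) = 0.

0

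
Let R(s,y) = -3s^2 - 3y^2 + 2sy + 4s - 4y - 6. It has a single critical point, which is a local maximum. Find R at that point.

-4

∂R/∂s = -6s + 2y + 4 = 0 and ∂R/∂y = 2s - 6y - 4 = 0, so (s, y) = (1/2, -1/2).
The Hessian has R_{ss} = -6, R_{yy} = -6, R_{sy} = 2, giving D = 32 > 0 with R_{ss} < 0, so the point is a local maximum.
R(1/2, -1/2) = -4.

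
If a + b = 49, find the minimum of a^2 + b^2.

2401/2

With a + b = 49, a^2 + b^2 = a^2 + (49 − a)^2.
The derivative 2a − 2(49 − a) = 4a − 98 vanishes at a = 49/2; second derivative 4 > 0, a minimum.
The minimum is 2·(49/2)^2 = 2401/2.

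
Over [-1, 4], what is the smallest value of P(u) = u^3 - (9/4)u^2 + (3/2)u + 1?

-15/4

P'(u) = 3u^2 - (9/2)u + 3/2, which vanishes at u = 1/2 and u = 1.
Evaluating at the critical points and endpoints: P(-1) = -15/4; P(1/2) = 21/16; P(1) = 5/4; P(4) = 35.
The minimum over the interval is -15/4, attained at u = -1.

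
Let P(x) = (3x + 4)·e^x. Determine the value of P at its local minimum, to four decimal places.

Differentiating with the product rule gives P'(x) = (3x + 7)·e^x. Since e^x > 0, the only critical point is x = -7/3.
P''(-7/3) has the same sign as 3 > 0, so this is a local minimum.
P(-7/3) = (-3)·e^(-7/3) ≈ -0.2909.

-0.2909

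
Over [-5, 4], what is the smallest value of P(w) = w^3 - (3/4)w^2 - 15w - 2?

-283/4

Differentiating, P'(w) = 3w^2 - (3/2)w - 15; which vanishes at w = -2 and w = 5/2.
Evaluating at the critical points and endpoints: P(-5) = -283/4; P(-2) = 17; P(5/2) = -457/16; P(4) = -10.
The minimum over the interval is -283/4, attained at w = -5.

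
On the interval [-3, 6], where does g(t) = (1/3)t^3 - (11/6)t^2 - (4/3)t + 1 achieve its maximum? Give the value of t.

-1/3

Differentiating, g'(t) = t^2 - (11/3)t - 4/3; which vanishes at t = -1/3 and t = 4.
Compare values at every candidate in [-3, 6]: g(-3) = -41/2,  g(-1/3) = 199/162,  g(4) = -37/3,  g(6) = -1.
The maximum over the interval is 199/162, attained at t = -1/3.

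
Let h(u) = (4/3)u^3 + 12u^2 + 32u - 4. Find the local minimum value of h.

h'(u) = 4u^2 + 24u + 32 = 0 at u = -4, -2.
Since h''(u) = 8u + 24, we get h''(-4) = -8 < 0 ⇒ local maximum; h''(-2) = 8 > 0 ⇒ local minimum.
So the local minimum value is h(-2) = -92/3.

-92/3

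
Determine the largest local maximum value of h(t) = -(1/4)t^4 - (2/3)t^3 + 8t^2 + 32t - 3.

h'(t) = -t^3 - 2t^2 + 16t + 32. Setting h'(t) = 0 gives t ∈ {-4, -2, 4}.
Second-derivative test with h''(t) = -3t^2 - 4t + 16: h''(-4) = -16 < 0 ⇒ local maximum; h''(-2) = 12 > 0 ⇒ local minimum; h''(4) = -48 < 0 ⇒ local maximum.
So the largest local maximum value is h(4) = 439/3.

439/3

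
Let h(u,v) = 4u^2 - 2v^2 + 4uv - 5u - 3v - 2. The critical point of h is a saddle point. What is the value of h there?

∂h/∂u = 8u + 4v - 5 = 0 and ∂h/∂v = 4u - 4v - 3 = 0, so (u, v) = (2/3, -1/12).
The Hessian has h_{uu} = 8, h_{vv} = -4, h_{uv} = 4, giving D = -48 < 0, so the point is a saddle point.
h(2/3, -1/12) = -85/24.

-85/24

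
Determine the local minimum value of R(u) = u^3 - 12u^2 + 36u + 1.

1

R'(u) = 3u^2 - 24u + 36 = 0 at u = 2, 6.
Since R''(u) = 6u - 24, we get R''(2) = -12 < 0 ⇒ local maximum; R''(6) = 12 > 0 ⇒ local minimum.
So the local minimum value is R(6) = 1.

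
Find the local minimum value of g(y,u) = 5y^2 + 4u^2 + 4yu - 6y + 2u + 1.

∂g/∂y = 10y + 4u - 6 = 0 and ∂g/∂u = 4y + 8u + 2 = 0, so (y, u) = (7/8, -11/16).
The Hessian has g_{yy} = 10, g_{uu} = 8, g_{yu} = 4, giving D = 64 > 0 with g_{yy} > 0, so the point is a local minimum.
g(7/8, -11/16) = -37/16.

-37/16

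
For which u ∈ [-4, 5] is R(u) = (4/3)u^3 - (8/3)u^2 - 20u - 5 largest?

R'(u) = 4u^2 - (16/3)u - 20, which vanishes at u = -5/3 and u = 3.
Compare values at every candidate in [-4, 5]: R(-4) = -53,  R(-5/3) = 1195/81,  R(3) = -53,  R(5) = -5.
The maximum over the interval is 1195/81, attained at u = -5/3.

-5/3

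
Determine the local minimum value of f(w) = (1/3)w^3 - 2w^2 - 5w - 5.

-115/3

f'(w) = w^2 - 4w - 5. Setting f'(w) = 0 gives w ∈ {-1, 5}.
f''(w) = 2w - 4. f''(-1) = -6 < 0 ⇒ local maximum; f''(5) = 6 > 0 ⇒ local minimum.
The local minimum is f(5) = -115/3.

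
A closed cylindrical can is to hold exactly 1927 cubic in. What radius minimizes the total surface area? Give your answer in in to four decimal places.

6.7437

With radius r and height h, πr²h = 1927 so h = 1927/(πr²), and S(r) = 2πr² + 2πrh = 2πr² + 2·1927/r.
S'(r) = 4πr − 2·1927/r² = 0 ⇒ r³ = 1927/(2π), so r ≈ 6.7437 and h = 2r ≈ 13.4875.
S''(r) = 4π + 4·1927/r³ > 0, so this is the minimum; S ≈ 857.2399.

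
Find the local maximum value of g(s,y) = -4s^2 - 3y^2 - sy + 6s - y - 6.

-164/47

∂g/∂s = -8s - y + 6 = 0 and ∂g/∂y = -s - 6y - 1 = 0, so (s, y) = (37/47, -14/47).
The Hessian has g_{ss} = -8, g_{yy} = -6, g_{sy} = -1, giving D = 47 > 0 with g_{ss} < 0, so the point is a local maximum.
g(37/47, -14/47) = -164/47.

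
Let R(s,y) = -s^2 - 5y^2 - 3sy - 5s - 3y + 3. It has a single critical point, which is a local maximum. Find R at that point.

∂R/∂s = -2s - 3y - 5 = 0 and ∂R/∂y = -3s - 10y - 3 = 0, so (s, y) = (-41/11, 9/11).
The Hessian has R_{ss} = -2, R_{yy} = -10, R_{sy} = -3, giving D = 11 > 0 with R_{ss} < 0, so the point is a local maximum.
R(-41/11, 9/11) = 122/11.

122/11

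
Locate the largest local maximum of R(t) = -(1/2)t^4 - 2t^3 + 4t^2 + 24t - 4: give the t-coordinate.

2

Critical points: R'(t) = -2t^3 - 6t^2 + 8t + 24 vanishes at t = -3, -2, 2.
Second-derivative test with R''(t) = -6t^2 - 12t + 8: R''(-3) = -10 < 0 ⇒ local maximum; R''(-2) = 8 > 0 ⇒ local minimum; R''(2) = -40 < 0 ⇒ local maximum.
So the largest local maximum value is R(2) = 36.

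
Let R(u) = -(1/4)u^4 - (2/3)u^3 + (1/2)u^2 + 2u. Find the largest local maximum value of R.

19/12

Critical points: R'(u) = -u^3 - 2u^2 + u + 2 vanishes at u = -2, -1, 1.
R''(u) = -3u^2 - 4u + 1. R''(-2) = -3 < 0 ⇒ local maximum; R''(-1) = 2 > 0 ⇒ local minimum; R''(1) = -6 < 0 ⇒ local maximum.
Thus R has its largest local maximum at u = 1, with value 19/12.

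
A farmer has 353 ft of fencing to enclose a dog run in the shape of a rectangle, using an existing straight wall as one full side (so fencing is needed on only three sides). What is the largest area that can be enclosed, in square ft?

Let the sides perpendicular to the wall have length x and the parallel side y, so 2x + y = 353 and the area is A = xy = x(353 − 2x).
A'(x) = 353 − 4x = 0 gives x = 353/4, and A''(x) = −4 < 0 confirms a maximum.
Then y = 353 − 2·353/4 = 353/2 and A = 124609/8.

124609/8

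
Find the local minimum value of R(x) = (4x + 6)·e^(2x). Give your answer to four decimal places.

By the product rule, R'(x) = (8x + 16)·e^(2x). Since e^(2x) > 0, the only critical point is x = -2.
R''(-2) has the same sign as 8 > 0, so this is a local minimum.
R(-2) = (-2)·e^(-4) ≈ -0.0366.

-0.0366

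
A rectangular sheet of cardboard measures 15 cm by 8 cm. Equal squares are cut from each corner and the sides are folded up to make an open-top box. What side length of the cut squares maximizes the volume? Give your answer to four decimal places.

With cut size x, the volume is V(x) = x(15 − 2x)(8 − 2x) for 0 < x < 4.
V'(x) = 12x^2 − 92x + 120. Setting V'(x) = 0 gives x ≈ 1.6667 (the root in (0, 4)).
V''(x) = 24x − 92 is negative there, so this is the maximum; V ≈ 90.7407.

1.6667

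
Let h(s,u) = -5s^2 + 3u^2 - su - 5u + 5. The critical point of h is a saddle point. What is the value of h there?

∂h/∂s = -10s - u = 0 and ∂h/∂u = -s + 6u - 5 = 0, so (s, u) = (-5/61, 50/61).
The Hessian has h_{ss} = -10, h_{uu} = 6, h_{su} = -1, giving D = -61 < 0, so the point is a saddle point.
h(-5/61, 50/61) = 180/61.

180/61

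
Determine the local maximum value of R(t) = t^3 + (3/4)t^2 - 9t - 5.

8

R'(t) = 3t^2 + (3/2)t - 9. Setting R'(t) = 0 gives t ∈ {-2, 3/2}.
Since R''(t) = 6t + 3/2, we get R''(-2) = -21/2 < 0 ⇒ local maximum; R''(3/2) = 21/2 > 0 ⇒ local minimum.
So the local maximum value is R(-2) = 8.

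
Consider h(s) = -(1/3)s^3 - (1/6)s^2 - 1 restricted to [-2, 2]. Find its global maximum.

1

Differentiating, h'(s) = -s^2 - (1/3)s; which vanishes at s = -1/3 and s = 0.
Evaluating at the critical points and endpoints: h(-2) = 1, h(-1/3) = -163/162, h(0) = -1, h(2) = -13/3.
Hence the absolute maximum is 1 at s = -2.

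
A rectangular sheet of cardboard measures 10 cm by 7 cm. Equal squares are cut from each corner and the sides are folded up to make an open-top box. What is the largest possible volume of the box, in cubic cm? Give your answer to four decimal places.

With cut size x, the volume is V(x) = x(10 − 2x)(7 − 2x) for 0 < x < 3.5.
V'(x) = 12x^2 − 68x + 70. Setting V'(x) = 0 gives x ≈ 1.3520 (the root in (0, 3.5)).
V''(x) = 24x − 68 is negative there, so this is the maximum; V ≈ 42.3766.

42.3766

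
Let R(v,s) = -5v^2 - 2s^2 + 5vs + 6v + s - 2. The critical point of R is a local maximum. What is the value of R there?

77/15

∂R/∂v = -10v + 5s + 6 = 0 and ∂R/∂s = 5v - 4s + 1 = 0, so (v, s) = (29/15, 8/3).
The Hessian has R_{vv} = -10, R_{ss} = -4, R_{vs} = 5, giving D = 15 > 0 with R_{vv} < 0, so the point is a local maximum.
R(29/15, 8/3) = 77/15.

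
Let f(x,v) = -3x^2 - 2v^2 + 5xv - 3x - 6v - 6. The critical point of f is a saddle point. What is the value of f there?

-222

∂f/∂x = -6x + 5v - 3 = 0 and ∂f/∂v = 5x - 4v - 6 = 0, so (x, v) = (42, 51).
The Hessian has f_{xx} = -6, f_{vv} = -4, f_{xv} = 5, giving D = -1 < 0, so the point is a saddle point.
f(42, 51) = -222.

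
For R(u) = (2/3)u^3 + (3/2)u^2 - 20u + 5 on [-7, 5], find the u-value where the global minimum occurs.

Differentiating, R'(u) = 2u^2 + 3u - 20; which vanishes at u = -4 and u = 5/2.
Compare values at every candidate in [-7, 5]: R(-7) = -61/6,  R(-4) = 199/3,  R(5/2) = -605/24,  R(5) = 155/6.
The minimum over the interval is -605/24, attained at u = 5/2.

5/2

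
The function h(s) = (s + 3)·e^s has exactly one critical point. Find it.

h'(s) = 1·e^s + (s + 3)·1·e^s = (s + 4)·e^s. Since e^s > 0, the only critical point is s = -4.
h''(-4) has the same sign as 1 > 0, so this is a local minimum.
h(-4) = (-1)·e^(-4) ≈ -0.0183.

-4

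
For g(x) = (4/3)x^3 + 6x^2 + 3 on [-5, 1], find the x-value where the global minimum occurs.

-5

g'(x) = 4x^2 + 12x, which vanishes at x = -3 and x = 0.
Compare values at every candidate in [-5, 1]: g(-5) = -41/3,  g(-3) = 21,  g(0) = 3,  g(1) = 31/3.
So the minimum is g(-5) = -41/3.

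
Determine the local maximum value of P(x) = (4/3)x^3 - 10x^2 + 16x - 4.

10/3

P'(x) = 4x^2 - 20x + 16. Setting P'(x) = 0 gives x ∈ {1, 4}.
Second-derivative test with P''(x) = 8x - 20: P''(1) = -12 < 0 ⇒ local maximum; P''(4) = 12 > 0 ⇒ local minimum.
Thus P has its local maximum at x = 1, with value 10/3.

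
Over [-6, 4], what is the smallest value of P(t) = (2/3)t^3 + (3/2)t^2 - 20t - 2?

-773/24

The derivative is 2t^2 + 3t - 20, which vanishes at t = -4 and t = 5/2.
Evaluating at the critical points and endpoints: P(-6) = 28,  P(-4) = 178/3,  P(5/2) = -773/24,  P(4) = -46/3.
So the minimum is P(5/2) = -773/24.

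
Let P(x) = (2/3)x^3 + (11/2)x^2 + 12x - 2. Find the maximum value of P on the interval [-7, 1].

P'(x) = 2x^2 + 11x + 12, which vanishes at x = -4 and x = -3/2.
Evaluating at the critical points and endpoints: P(-7) = -271/6; P(-4) = -14/3; P(-3/2) = -79/8; P(1) = 97/6.
Hence the absolute maximum is 97/6 at x = 1.

97/6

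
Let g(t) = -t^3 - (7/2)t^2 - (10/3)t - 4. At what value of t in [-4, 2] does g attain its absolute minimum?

2

Differentiating, g'(t) = -3t^2 - 7t - 10/3; which vanishes at t = -5/3 and t = -2/3.
Evaluating at the critical points and endpoints: g(-4) = 52/3,  g(-5/3) = -191/54,  g(-2/3) = -82/27,  g(2) = -98/3.
Hence the absolute minimum is -98/3 at t = 2.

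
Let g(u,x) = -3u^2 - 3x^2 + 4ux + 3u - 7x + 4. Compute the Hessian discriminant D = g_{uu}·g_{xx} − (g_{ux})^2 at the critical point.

∂g/∂u = -6u + 4x + 3 = 0 and ∂g/∂x = 4u - 6x - 7 = 0, so (u, x) = (-1/2, -3/2).
The Hessian has g_{uu} = -6, g_{xx} = -6, g_{ux} = 4, giving D = 20 > 0 with g_{uu} < 0, so the point is a local maximum.
D = (-6)·(-6) − (4)^2 = 20.

20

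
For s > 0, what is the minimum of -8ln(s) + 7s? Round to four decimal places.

6.9317

P'(s) = -8/s + 7 = 0 gives s = 8/7.
P''(s) = 8/s², which is positive for s > 0, so this is a local minimum.
P(8/7) = -8·ln(8/7) + 8 ≈ 6.9317.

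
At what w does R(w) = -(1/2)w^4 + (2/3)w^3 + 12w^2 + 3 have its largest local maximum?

4

R'(w) = -2w^3 + 2w^2 + 24w. Setting R'(w) = 0 gives w ∈ {-3, 0, 4}.
Second-derivative test with R''(w) = -6w^2 + 4w + 24: R''(-3) = -42 < 0 ⇒ local maximum; R''(0) = 24 > 0 ⇒ local minimum; R''(4) = -56 < 0 ⇒ local maximum.
So the largest local maximum value is R(4) = 329/3.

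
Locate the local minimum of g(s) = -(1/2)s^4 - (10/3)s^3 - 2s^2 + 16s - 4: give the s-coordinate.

-2

g'(s) = -2s^3 - 10s^2 - 4s + 16. Setting g'(s) = 0 gives s ∈ {-4, -2, 1}.
g''(s) = -6s^2 - 20s - 4. g''(-4) = -20 < 0 ⇒ local maximum; g''(-2) = 12 > 0 ⇒ local minimum; g''(1) = -30 < 0 ⇒ local maximum.
The local minimum is g(-2) = -76/3.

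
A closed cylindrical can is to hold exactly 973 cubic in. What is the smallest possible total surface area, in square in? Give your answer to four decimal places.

With radius r and height h, πr²h = 973 so h = 973/(πr²), and S(r) = 2πr² + 2πrh = 2πr² + 2·973/r.
S'(r) = 4πr − 2·973/r² = 0 ⇒ r³ = 973/(2π), so r ≈ 5.3700 and h = 2r ≈ 10.7401.
S''(r) = 4π + 4·973/r³ > 0, so this is the minimum; S ≈ 543.5712.

543.5712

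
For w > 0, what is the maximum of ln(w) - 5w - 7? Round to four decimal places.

-9.6094

h'(w) = 1/w − 5 = 0 gives w = 1/5.
h''(w) = -1/w², which is negative for w > 0, so this is a local maximum.
h(1/5) = 1·ln(1/5) - 1 - 7 ≈ -9.6094.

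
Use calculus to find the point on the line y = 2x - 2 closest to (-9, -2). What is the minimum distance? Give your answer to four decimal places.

8.0498

Minimize D(x)^2 = (x + 9)^2 + (2x)^2.
d/dx[D^2] = 2(x + 9) + 2·2·(2x) = 0 ⇒ x = -9/5.
Then y = -28/5 and the distance is √(324/5) ≈ 8.0498.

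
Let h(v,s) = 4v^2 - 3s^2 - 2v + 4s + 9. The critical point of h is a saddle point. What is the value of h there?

∂h/∂v = 8v - 2 = 0 and ∂h/∂s = -6s + 4 = 0, so (v, s) = (1/4, 2/3).
The Hessian has h_{vv} = 8, h_{ss} = -6, h_{vs} = 0, giving D = -48 < 0, so the point is a saddle point.
h(1/4, 2/3) = 121/12.

121/12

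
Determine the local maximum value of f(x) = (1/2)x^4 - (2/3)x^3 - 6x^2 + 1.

1

f'(x) = 2x^3 - 2x^2 - 12x. Setting f'(x) = 0 gives x ∈ {-2, 0, 3}.
f''(x) = 6x^2 - 4x - 12. f''(-2) = 20 > 0 ⇒ local minimum; f''(0) = -12 < 0 ⇒ local maximum; f''(3) = 30 > 0 ⇒ local minimum.
So the local maximum value is f(0) = 1.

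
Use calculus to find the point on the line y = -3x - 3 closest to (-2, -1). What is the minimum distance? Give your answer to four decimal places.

1.2649

Minimize D(x)^2 = (x + 2)^2 + (-3x - 2)^2.
d/dx[D^2] = 2(x + 2) + 2·(-3)·(-3x - 2) = 0 ⇒ x = -4/5.
Then y = -3/5 and the distance is √(8/5) ≈ 1.2649.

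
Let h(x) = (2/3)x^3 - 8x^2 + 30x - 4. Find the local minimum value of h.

Critical points: h'(x) = 2x^2 - 16x + 30 vanishes at x = 3, 5.
h''(x) = 4x - 16. h''(3) = -4 < 0 ⇒ local maximum; h''(5) = 4 > 0 ⇒ local minimum.
The local minimum is h(5) = 88/3.

88/3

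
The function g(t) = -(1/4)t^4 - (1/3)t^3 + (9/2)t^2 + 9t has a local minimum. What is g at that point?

-53/12

g'(t) = -t^3 - t^2 + 9t + 9. Setting g'(t) = 0 gives t ∈ {-3, -1, 3}.
Second-derivative test with g''(t) = -3t^2 - 2t + 9: g''(-3) = -12 < 0 ⇒ local maximum; g''(-1) = 8 > 0 ⇒ local minimum; g''(3) = -24 < 0 ⇒ local maximum.
So the local minimum value is g(-1) = -53/12.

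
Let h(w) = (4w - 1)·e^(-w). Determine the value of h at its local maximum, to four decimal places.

1.1460

Differentiating with the product rule gives h'(w) = (-4w + 5)·e^(-w). Since e^(-w) > 0, the only critical point is w = 5/4.
h''(5/4) has the same sign as -4 < 0, so this is a local maximum.
h(5/4) = (4)·e^(-5/4) ≈ 1.1460.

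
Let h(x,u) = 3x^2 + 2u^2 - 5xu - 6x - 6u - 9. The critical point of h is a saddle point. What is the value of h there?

351

∂h/∂x = 6x - 5u - 6 = 0 and ∂h/∂u = -5x + 4u - 6 = 0, so (x, u) = (-54, -66).
The Hessian has h_{xx} = 6, h_{uu} = 4, h_{xu} = -5, giving D = -1 < 0, so the point is a saddle point.
h(-54, -66) = 351.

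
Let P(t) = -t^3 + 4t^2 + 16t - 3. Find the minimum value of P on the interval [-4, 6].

-401/27

Differentiating, P'(t) = -3t^2 + 8t + 16; which vanishes at t = -4/3 and t = 4.
Compare values at every candidate in [-4, 6]: P(-4) = 61, P(-4/3) = -401/27, P(4) = 61, P(6) = 21.
The minimum over the interval is -401/27, attained at t = -4/3.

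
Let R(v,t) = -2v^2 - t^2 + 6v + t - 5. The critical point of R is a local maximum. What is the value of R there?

-1/4

∂R/∂v = -4v + 6 = 0 and ∂R/∂t = -2t + 1 = 0, so (v, t) = (3/2, 1/2).
The Hessian has R_{vv} = -4, R_{tt} = -2, R_{vt} = 0, giving D = 8 > 0 with R_{vv} < 0, so the point is a local maximum.
R(3/2, 1/2) = -1/4.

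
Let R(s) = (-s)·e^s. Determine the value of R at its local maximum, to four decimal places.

0.3679

Differentiating with the product rule gives R'(s) = (-s - 1)·e^s. Since e^s > 0, the only critical point is s = -1.
R''(-1) has the same sign as -1 < 0, so this is a local maximum.
R(-1) = (1)·e^(-1) ≈ 0.3679.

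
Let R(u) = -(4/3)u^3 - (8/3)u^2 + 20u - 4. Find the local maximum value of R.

1276/81

R'(u) = -4u^2 - (16/3)u + 20. Setting R'(u) = 0 gives u ∈ {-3, 5/3}.
Since R''(u) = -8u - 16/3, we get R''(-3) = 56/3 > 0 ⇒ local minimum; R''(5/3) = -56/3 < 0 ⇒ local maximum.
So the local maximum value is R(5/3) = 1276/81.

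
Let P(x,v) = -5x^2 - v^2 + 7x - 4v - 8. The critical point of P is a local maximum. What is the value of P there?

-31/20

∂P/∂x = -10x + 7 = 0 and ∂P/∂v = -2v - 4 = 0, so (x, v) = (7/10, -2).
The Hessian has P_{xx} = -10, P_{vv} = -2, P_{xv} = 0, giving D = 20 > 0 with P_{xx} < 0, so the point is a local maximum.
P(7/10, -2) = -31/20.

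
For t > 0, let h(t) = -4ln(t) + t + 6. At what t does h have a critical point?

h'(t) = -4/t + 1 = 0 gives t = 4.
h''(t) = 4/t², which is positive for t > 0, so this is a local minimum.
h(4) = -4·ln(4) + 4 + 6 ≈ 4.4548.

4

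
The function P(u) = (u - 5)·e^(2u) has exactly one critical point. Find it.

P'(u) = 1·e^(2u) + (u - 5)·2·e^(2u) = (2u - 9)·e^(2u). Since e^(2u) > 0, the only critical point is u = 9/2.
P''(9/2) has the same sign as 2 > 0, so this is a local minimum.
P(9/2) = (-1/2)·e^(9) ≈ -4051.5420.

9/2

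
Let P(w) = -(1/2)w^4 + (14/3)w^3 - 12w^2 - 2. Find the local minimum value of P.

-49/2

P'(w) = -2w^3 + 14w^2 - 24w = 0 at w = 0, 3, 4.
Since P''(w) = -6w^2 + 28w - 24, we get P''(0) = -24 < 0 ⇒ local maximum; P''(3) = 6 > 0 ⇒ local minimum; P''(4) = -8 < 0 ⇒ local maximum.
The local minimum is P(3) = -49/2.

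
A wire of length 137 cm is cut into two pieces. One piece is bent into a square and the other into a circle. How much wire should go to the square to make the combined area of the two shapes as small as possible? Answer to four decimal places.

Let x be the length used for the square. Square side x/4; circle radius (137−x)/(2π).
A(x) = (x/4)² + π·((137−x)/(2π))² = x²/16 + (137−x)²/(4π) for 0 ≤ x ≤ 137. A'(x) = x/8 − (137−x)/(2π) = 0 gives x = 4·137/(π+4) ≈ 76.7336.
A'' = 1/8 + 1/(2π) > 0, so this gives the minimum combined area; x ≈ 76.7336 cm to the square.

76.7336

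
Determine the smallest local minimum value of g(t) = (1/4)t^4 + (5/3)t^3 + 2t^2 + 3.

-23/3

g'(t) = t^3 + 5t^2 + 4t. Setting g'(t) = 0 gives t ∈ {-4, -1, 0}.
g''(t) = 3t^2 + 10t + 4. g''(-4) = 12 > 0 ⇒ local minimum; g''(-1) = -3 < 0 ⇒ local maximum; g''(0) = 4 > 0 ⇒ local minimum.
So the smallest local minimum value is g(-4) = -23/3.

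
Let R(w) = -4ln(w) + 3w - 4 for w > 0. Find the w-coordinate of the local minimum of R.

R'(w) = -4/w + 3 = 0 gives w = 4/3.
R''(w) = 4/w², which is positive for w > 0, so this is a local minimum.
R(4/3) = -4·ln(4/3) + 4 - 4 ≈ -1.1507.

4/3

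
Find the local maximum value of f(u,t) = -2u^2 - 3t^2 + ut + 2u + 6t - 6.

∂f/∂u = -4u + t + 2 = 0 and ∂f/∂t = u - 6t + 6 = 0, so (u, t) = (18/23, 26/23).
The Hessian has f_{uu} = -4, f_{tt} = -6, f_{ut} = 1, giving D = 23 > 0 with f_{uu} < 0, so the point is a local maximum.
f(18/23, 26/23) = -42/23.

-42/23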